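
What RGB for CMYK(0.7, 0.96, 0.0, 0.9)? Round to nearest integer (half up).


R = 255 × (1-C) × (1-K) = 255 × 0.30 × 0.10 = 7.65 → 8
G = 255 × (1-M) × (1-K) = 255 × 0.04 × 0.10 = 1.02 → 1
B = 255 × (1-Y) × (1-K) = 255 × 1.00 × 0.10 = 25.5 → 26
= RGB(8, 1, 26)


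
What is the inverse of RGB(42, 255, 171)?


Invert: (255-R, 255-G, 255-B)
R: 255-42 = 213
G: 255-255 = 0
B: 255-171 = 84
= RGB(213, 0, 84)


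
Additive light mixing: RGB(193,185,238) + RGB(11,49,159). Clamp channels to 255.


Additive: each channel = min(255, C₁+C₂)
R: 193+11 = 204 → 204
G: 185+49 = 234 → 234
B: 238+159 = 397 → 255
= RGB(204, 234, 255)


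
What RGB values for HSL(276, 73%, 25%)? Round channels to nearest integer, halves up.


H=276°, S=0.73, L=0.25
C = (1-|2L-1|)×S = (1-|-0.50|)×0.73 = 0.365
H' = H/60 = 276/60 ≈ 4.6000; X = C×(1-|H' mod 2 - 1|) = 0.219
m = L - C/2 = 0.25 - 0.1825 = 0.0675
Sector ⌊H'⌋ = 4 → (R',G',B') = (0.219, 0.0, 0.365)
RGB = ((R'+m)×255, (G'+m)×255, (B'+m)×255) = (73.0575, 17.2125, 110.2875)
Round half up → RGB(73, 17, 110)


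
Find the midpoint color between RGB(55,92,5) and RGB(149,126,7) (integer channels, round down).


Midpoint: each channel = ⌊(C₁+C₂)/2⌋
R: ⌊(55+149)/2⌋ = 102
G: ⌊(92+126)/2⌋ = 109
B: ⌊(5+7)/2⌋ = 6
= RGB(102, 109, 6)


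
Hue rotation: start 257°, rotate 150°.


New hue = (H + rotation) mod 360
New hue = (257 + 150) mod 360
= 407 mod 360
= 47°


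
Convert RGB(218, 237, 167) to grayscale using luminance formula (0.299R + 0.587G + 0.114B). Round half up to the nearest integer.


Gray = 0.299×R + 0.587×G + 0.114×B
Gray = 0.299×218 + 0.587×237 + 0.114×167
Gray = 65.182 + 139.119 + 19.038
Gray = 223.339 → round half up → 223
Gray = 223


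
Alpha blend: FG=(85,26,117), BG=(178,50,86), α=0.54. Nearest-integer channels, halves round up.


C = α×F + (1-α)×B, with 1-α = 0.46
R: 0.54×85 + 0.46×178 = 45.90 + 81.88 = 127.78 → 128
G: 0.54×26 + 0.46×50 = 14.04 + 23.00 = 37.04 → 37
B: 0.54×117 + 0.46×86 = 63.18 + 39.56 = 102.74 → 103
= RGB(128, 37, 103)


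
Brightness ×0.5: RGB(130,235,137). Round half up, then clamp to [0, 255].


Multiply each channel by 0.5, round half up, clamp to [0, 255]
R: 130×0.5 = 65
G: 235×0.5 = 117.5 → round → 118
B: 137×0.5 = 68.5 → round → 69
= RGB(65, 118, 69)


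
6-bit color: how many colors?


Colors = 2^bits = 2^6
= 64 colors


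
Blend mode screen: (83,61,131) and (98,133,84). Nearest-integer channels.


Screen: C = 255 - (255-A)×(255-B)/255, rounded to nearest integer
R: 255 - (255-83)×(255-98)/255 = 255 - 27004/255 ≈ 255 - 105.898 = 149.102 → 149
G: 255 - (255-61)×(255-133)/255 = 255 - 23668/255 ≈ 255 - 92.816 = 162.184 → 162
B: 255 - (255-131)×(255-84)/255 = 255 - 21204/255 ≈ 255 - 83.153 = 171.847 → 172
= RGB(149, 162, 172)


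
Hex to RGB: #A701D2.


A7 → 167 (R)
01 → 1 (G)
D2 → 210 (B)
= RGB(167, 1, 210)


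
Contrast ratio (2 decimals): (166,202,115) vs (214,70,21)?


Linearize each sRGB channel c=v/255: c/12.92 if c ≤ 0.04045 else ((c+0.055)/1.055)^2.4
L = 0.2126×R_lin + 0.7152×G_lin + 0.0722×B_lin
Color 1 (166,202,115):
  R=166: 166/255≈0.6510 > 0.04045 → ((0.6510+0.055)/1.055)^2.4 ≈ 0.38133
  G=202: 202/255≈0.7922 > 0.04045 → ((0.7922+0.055)/1.055)^2.4 ≈ 0.59062
  B=115: 115/255≈0.4510 > 0.04045 → ((0.4510+0.055)/1.055)^2.4 ≈ 0.17144
  L1 = 0.2126×0.38133 + 0.7152×0.59062 + 0.0722×0.17144 ≈ 0.51586
Color 2 (214,70,21):
  R=214: 214/255≈0.8392 > 0.04045 → ((0.8392+0.055)/1.055)^2.4 ≈ 0.67244
  G=70: 70/255≈0.2745 > 0.04045 → ((0.2745+0.055)/1.055)^2.4 ≈ 0.06125
  B=21: 21/255≈0.0824 > 0.04045 → ((0.0824+0.055)/1.055)^2.4 ≈ 0.00750
  L2 = 0.2126×0.67244 + 0.7152×0.06125 + 0.0722×0.00750 ≈ 0.18731
Lighter = 0.51586, Darker = 0.18731
Ratio = (L_lighter + 0.05) / (L_darker + 0.05)
Ratio = (0.51586 + 0.05) / (0.18731 + 0.05) = 0.56586 / 0.23731 ≈ 2.3845
Ratio ≈ 2.38:1


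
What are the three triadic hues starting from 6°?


Triadic: equally spaced at 120° intervals
H1 = 6°
H2 = (6 + 120) mod 360 = 126°
H3 = (6 + 240) mod 360 = 246°
Triadic = 6°, 126°, 246°


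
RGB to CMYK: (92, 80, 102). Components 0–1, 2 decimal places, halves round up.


R'=92/255≈0.3608, G'=80/255≈0.3137, B'=102/255≈0.4000
K = 1 - max(R',G',B') = 1 - 102/255 = 153/255 = 0.6 → 0.60
(1-R'-K)/(1-K) simplifies to (max-R)/max with max = 102:
C = (102-92)/102 = 10/102 = 0.09803… → 0.10
M = (102-80)/102 = 22/102 = 0.21568… → 0.22
Y = (102-102)/102 = 0/102 = 0 → 0.00
= CMYK(0.10, 0.22, 0.00, 0.60)


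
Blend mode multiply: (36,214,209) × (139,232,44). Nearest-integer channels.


Multiply: C = A×B/255, rounded to nearest integer
R: 36×139/255 = 5004/255 ≈ 19.624 → 20
G: 214×232/255 = 49648/255 ≈ 194.698 → 195
B: 209×44/255 = 9196/255 ≈ 36.063 → 36
= RGB(20, 195, 36)


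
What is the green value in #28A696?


Color: #28A696
R = 28 = 40
G = A6 = 166
B = 96 = 150
Green = 166


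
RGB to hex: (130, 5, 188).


R = 130 → 82 (hex)
G = 5 → 05 (hex)
B = 188 → BC (hex)
Hex = #8205BC


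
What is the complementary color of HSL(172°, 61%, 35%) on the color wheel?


Complement = opposite side of color wheel = hue + 180°
H' = (172 + 180) mod 360 = 352°
S and L unchanged.
= HSL(352°, 61%, 35%)


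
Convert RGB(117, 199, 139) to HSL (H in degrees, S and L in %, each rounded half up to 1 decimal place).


Normalize: R'=117/255≈0.4588, G'=199/255≈0.7804, B'=139/255≈0.5451
Max=199/255, Min=117/255, Δ=Max-Min=82/255
L = (Max+Min)/2 = (199+117)/510 = 316/510 = 0.61960… → L = 62.0%
L > 0.5 → S = Δ/(2-Max-Min) = 82/(510-199-117) = 82/194 = 0.42268… → S = 42.3%
(the 1/255 factors cancel in S and H, so raw channel differences can be used)
Max is G' → H = 60 × ((B-R)/Δ + 2) = 60 × ((139-117)/82 + 2)
  22/82 + 2 = 0.2682… + 2 = 2.2682…
  H = 60 × 2.2682… = 136.097…° → H = 136.1°
= HSL(136.1°, 42.3%, 62.0%)


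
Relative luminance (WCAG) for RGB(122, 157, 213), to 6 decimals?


Linearize each channel (sRGB transfer function): c = v/255; c_lin = c/12.92 if c ≤ 0.04045, else ((c+0.055)/1.055)^2.4
  R: 122/255 ≈ 0.478431 > 0.04045 → ((0.478431+0.055)/1.055)^2.4 ≈ 0.194618
  G: 157/255 ≈ 0.615686 > 0.04045 → ((0.615686+0.055)/1.055)^2.4 ≈ 0.337164
  B: 213/255 ≈ 0.835294 > 0.04045 → ((0.835294+0.055)/1.055)^2.4 ≈ 0.665387
R_lin = 0.194618, G_lin = 0.337164, B_lin = 0.665387
L = 0.2126×R + 0.7152×G + 0.0722×B
L = 0.2126×0.194618 + 0.7152×0.337164 + 0.0722×0.665387
L ≈ 0.330556


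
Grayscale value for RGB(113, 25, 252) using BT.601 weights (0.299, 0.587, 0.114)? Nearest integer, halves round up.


Gray = 0.299×R + 0.587×G + 0.114×B
Gray = 0.299×113 + 0.587×25 + 0.114×252
Gray = 33.787 + 14.675 + 28.728
Gray = 77.190 → round half up → 77
Gray = 77


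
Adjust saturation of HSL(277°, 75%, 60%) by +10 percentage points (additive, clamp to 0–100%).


Original S = 75%
Adjustment = +10 percentage points
New S = 75 + (10) = 85
Clamp to [0, 100] → 85
= HSL(277°, 85%, 60%)


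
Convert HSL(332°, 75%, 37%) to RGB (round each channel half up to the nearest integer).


H=332°, S=0.75, L=0.37
C = (1-|2L-1|)×S = (1-|-0.26|)×0.75 = 0.555
H' = H/60 = 332/60 ≈ 5.5333; X = C×(1-|H' mod 2 - 1|) = 0.259
m = L - C/2 = 0.37 - 0.2775 = 0.0925
Sector ⌊H'⌋ = 5 → (R',G',B') = (0.555, 0.0, 0.259)
RGB = ((R'+m)×255, (G'+m)×255, (B'+m)×255) = (165.1125, 23.5875, 89.6325)
Round half up → RGB(165, 24, 90)


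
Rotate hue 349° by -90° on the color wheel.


New hue = (H + rotation) mod 360
New hue = (349 -90) mod 360
= 259 mod 360
= 259°


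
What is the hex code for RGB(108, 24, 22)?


R = 108 → 6C (hex)
G = 24 → 18 (hex)
B = 22 → 16 (hex)
Hex = #6C1816


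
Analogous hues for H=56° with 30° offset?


Base hue: 56°
Left analog: (56 - 30) mod 360 = 26°
Right analog: (56 + 30) mod 360 = 86°
Analogous hues = 26° and 86°


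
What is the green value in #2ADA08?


Color: #2ADA08
R = 2A = 42
G = DA = 218
B = 08 = 8
Green = 218


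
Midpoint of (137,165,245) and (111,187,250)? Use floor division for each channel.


Midpoint: each channel = ⌊(C₁+C₂)/2⌋
R: ⌊(137+111)/2⌋ = 124
G: ⌊(165+187)/2⌋ = 176
B: ⌊(245+250)/2⌋ = 247
= RGB(124, 176, 247)


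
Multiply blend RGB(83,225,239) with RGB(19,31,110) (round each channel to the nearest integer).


Multiply: C = A×B/255, rounded to nearest integer
R: 83×19/255 = 1577/255 ≈ 6.184 → 6
G: 225×31/255 = 6975/255 ≈ 27.353 → 27
B: 239×110/255 = 26290/255 ≈ 103.098 → 103
= RGB(6, 27, 103)


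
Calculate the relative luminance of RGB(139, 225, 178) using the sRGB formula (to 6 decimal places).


Linearize each channel (sRGB transfer function): c = v/255; c_lin = c/12.92 if c ≤ 0.04045, else ((c+0.055)/1.055)^2.4
  R: 139/255 ≈ 0.545098 > 0.04045 → ((0.545098+0.055)/1.055)^2.4 ≈ 0.258183
  G: 225/255 ≈ 0.882353 > 0.04045 → ((0.882353+0.055)/1.055)^2.4 ≈ 0.752942
  B: 178/255 ≈ 0.698039 > 0.04045 → ((0.698039+0.055)/1.055)^2.4 ≈ 0.445201
R_lin = 0.258183, G_lin = 0.752942, B_lin = 0.445201
L = 0.2126×R + 0.7152×G + 0.0722×B
L = 0.2126×0.258183 + 0.7152×0.752942 + 0.0722×0.445201
L ≈ 0.625537


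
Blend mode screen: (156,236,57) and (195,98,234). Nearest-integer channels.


Screen: C = 255 - (255-A)×(255-B)/255, rounded to nearest integer
R: 255 - (255-156)×(255-195)/255 = 255 - 5940/255 ≈ 255 - 23.294 = 231.706 → 232
G: 255 - (255-236)×(255-98)/255 = 255 - 2983/255 ≈ 255 - 11.698 = 243.302 → 243
B: 255 - (255-57)×(255-234)/255 = 255 - 4158/255 ≈ 255 - 16.306 = 238.694 → 239
= RGB(232, 243, 239)


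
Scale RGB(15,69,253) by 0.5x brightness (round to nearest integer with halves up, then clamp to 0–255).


Multiply each channel by 0.5, round half up, clamp to [0, 255]
R: 15×0.5 = 7.5 → round → 8
G: 69×0.5 = 34.5 → round → 35
B: 253×0.5 = 126.5 → round → 127
= RGB(8, 35, 127)


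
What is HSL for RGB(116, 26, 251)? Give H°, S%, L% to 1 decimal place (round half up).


Normalize: R'=116/255≈0.4549, G'=26/255≈0.1020, B'=251/255≈0.9843
Max=251/255, Min=26/255, Δ=Max-Min=225/255
L = (Max+Min)/2 = (251+26)/510 = 277/510 = 0.54313… → L = 54.3%
L > 0.5 → S = Δ/(2-Max-Min) = 225/(510-251-26) = 225/233 = 0.96566… → S = 96.6%
(the 1/255 factors cancel in S and H, so raw channel differences can be used)
Max is B' → H = 60 × ((R-G)/Δ + 4) = 60 × ((116-26)/225 + 4)
  90/225 + 4 = 0.4 + 4 = 4.4
  H = 60 × 4.4 = 264° → H = 264.0°
= HSL(264.0°, 96.6%, 54.3%)


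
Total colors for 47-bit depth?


Colors = 2^bits = 2^47
= 140,737,488,355,328 colors


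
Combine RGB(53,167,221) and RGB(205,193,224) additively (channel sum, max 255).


Additive: each channel = min(255, C₁+C₂)
R: 53+205 = 258 → 255
G: 167+193 = 360 → 255
B: 221+224 = 445 → 255
= RGB(255, 255, 255)


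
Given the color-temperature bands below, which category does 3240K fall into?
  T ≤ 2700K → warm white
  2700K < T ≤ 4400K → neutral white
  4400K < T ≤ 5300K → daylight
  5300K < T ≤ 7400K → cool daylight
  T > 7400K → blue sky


Temperature: 3240K
2700K < 3240K ≤ 4400K → neutral white
Classification: neutral white


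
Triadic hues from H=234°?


Triadic: equally spaced at 120° intervals
H1 = 234°
H2 = (234 + 120) mod 360 = 354°
H3 = (234 + 240) mod 360 = 114°
Triadic = 234°, 354°, 114°


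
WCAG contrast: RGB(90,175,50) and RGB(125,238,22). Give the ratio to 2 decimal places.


Linearize each sRGB channel c=v/255: c/12.92 if c ≤ 0.04045 else ((c+0.055)/1.055)^2.4
L = 0.2126×R_lin + 0.7152×G_lin + 0.0722×B_lin
Color 1 (90,175,50):
  R=90: 90/255≈0.3529 > 0.04045 → ((0.3529+0.055)/1.055)^2.4 ≈ 0.10224
  G=175: 175/255≈0.6863 > 0.04045 → ((0.6863+0.055)/1.055)^2.4 ≈ 0.42869
  B=50: 50/255≈0.1961 > 0.04045 → ((0.1961+0.055)/1.055)^2.4 ≈ 0.03190
  L1 = 0.2126×0.10224 + 0.7152×0.42869 + 0.0722×0.03190 ≈ 0.33064
Color 2 (125,238,22):
  R=125: 125/255≈0.4902 > 0.04045 → ((0.4902+0.055)/1.055)^2.4 ≈ 0.20508
  G=238: 238/255≈0.9333 > 0.04045 → ((0.9333+0.055)/1.055)^2.4 ≈ 0.85499
  B=22: 22/255≈0.0863 > 0.04045 → ((0.0863+0.055)/1.055)^2.4 ≈ 0.00802
  L2 = 0.2126×0.20508 + 0.7152×0.85499 + 0.0722×0.00802 ≈ 0.65567
Lighter = 0.65567, Darker = 0.33064
Ratio = (L_lighter + 0.05) / (L_darker + 0.05)
Ratio = (0.65567 + 0.05) / (0.33064 + 0.05) = 0.70567 / 0.38064 ≈ 1.8539
Ratio ≈ 1.85:1


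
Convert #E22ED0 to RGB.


E2 → 226 (R)
2E → 46 (G)
D0 → 208 (B)
= RGB(226, 46, 208)


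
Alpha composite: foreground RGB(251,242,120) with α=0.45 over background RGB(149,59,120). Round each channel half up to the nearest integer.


C = α×F + (1-α)×B, with 1-α = 0.55
R: 0.45×251 + 0.55×149 = 112.95 + 81.95 = 194.90 → 195
G: 0.45×242 + 0.55×59 = 108.90 + 32.45 = 141.35 → 141
B: 0.45×120 + 0.55×120 = 54.00 + 66.00 = 120.00 → 120
= RGB(195, 141, 120)


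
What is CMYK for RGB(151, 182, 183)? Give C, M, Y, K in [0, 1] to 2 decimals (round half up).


R'=151/255≈0.5922, G'=182/255≈0.7137, B'=183/255≈0.7176
K = 1 - max(R',G',B') = 1 - 183/255 = 72/255 = 0.28235… → 0.28
(1-R'-K)/(1-K) simplifies to (max-R)/max with max = 183:
C = (183-151)/183 = 32/183 = 0.17486… → 0.17
M = (183-182)/183 = 1/183 = 0.00546… → 0.01
Y = (183-183)/183 = 0/183 = 0 → 0.00
= CMYK(0.17, 0.01, 0.00, 0.28)


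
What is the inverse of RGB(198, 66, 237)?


Invert: (255-R, 255-G, 255-B)
R: 255-198 = 57
G: 255-66 = 189
B: 255-237 = 18
= RGB(57, 189, 18)


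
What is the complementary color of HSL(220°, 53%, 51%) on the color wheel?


Complement = opposite side of color wheel = hue + 180°
H' = (220 + 180) mod 360 = 40°
S and L unchanged.
= HSL(40°, 53%, 51%)


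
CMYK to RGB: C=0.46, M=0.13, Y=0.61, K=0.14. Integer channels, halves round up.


R = 255 × (1-C) × (1-K) = 255 × 0.54 × 0.86 = 118.422 → 118
G = 255 × (1-M) × (1-K) = 255 × 0.87 × 0.86 = 190.791 → 191
B = 255 × (1-Y) × (1-K) = 255 × 0.39 × 0.86 = 85.527 → 86
= RGB(118, 191, 86)


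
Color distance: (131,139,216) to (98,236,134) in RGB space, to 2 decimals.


d = √[(R₁-R₂)² + (G₁-G₂)² + (B₁-B₂)²]
d = √[(131-98)² + (139-236)² + (216-134)²]
d = √[1089 + 9409 + 6724]
d = √17222
d ≈ 131.23


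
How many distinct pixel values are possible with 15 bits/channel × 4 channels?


Total bits = 15 bits/channel × 4 channels = 60 bits
Distinct pixel values = 2^60
= 1,152,921,504,606,846,976 pixel values


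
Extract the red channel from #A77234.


Color: #A77234
R = A7 = 167
G = 72 = 114
B = 34 = 52
Red = 167


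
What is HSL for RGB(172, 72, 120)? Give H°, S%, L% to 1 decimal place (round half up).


Normalize: R'=172/255≈0.6745, G'=72/255≈0.2824, B'=120/255≈0.4706
Max=172/255, Min=72/255, Δ=Max-Min=100/255
L = (Max+Min)/2 = (172+72)/510 = 244/510 = 0.47843… → L = 47.8%
L ≤ 0.5 → S = Δ/(Max+Min) = 100/(172+72) = 100/244 = 0.40983… → S = 41.0%
(the 1/255 factors cancel in S and H, so raw channel differences can be used)
Max is R' → H = 60 × (((G-B)/Δ) mod 6) = 60 × (((72-120)/100) mod 6)
  (-48)/100 = -0.48; negative, so add 6 → 5.52
  H = 60 × 5.52 = 331.2° → H = 331.2°
= HSL(331.2°, 41.0%, 47.8%)


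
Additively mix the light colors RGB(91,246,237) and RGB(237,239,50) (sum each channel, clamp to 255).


Additive: each channel = min(255, C₁+C₂)
R: 91+237 = 328 → 255
G: 246+239 = 485 → 255
B: 237+50 = 287 → 255
= RGB(255, 255, 255)


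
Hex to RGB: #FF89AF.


FF → 255 (R)
89 → 137 (G)
AF → 175 (B)
= RGB(255, 137, 175)


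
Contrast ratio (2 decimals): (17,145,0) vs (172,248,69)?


Linearize each sRGB channel c=v/255: c/12.92 if c ≤ 0.04045 else ((c+0.055)/1.055)^2.4
L = 0.2126×R_lin + 0.7152×G_lin + 0.0722×B_lin
Color 1 (17,145,0):
  R=17: 17/255≈0.0667 > 0.04045 → ((0.0667+0.055)/1.055)^2.4 ≈ 0.00561
  G=145: 145/255≈0.5686 > 0.04045 → ((0.5686+0.055)/1.055)^2.4 ≈ 0.28315
  B=0: 0/255≈0.0000 ≤ 0.04045 → 0.0000/12.92 ≈ 0.00000
  L1 = 0.2126×0.00561 + 0.7152×0.28315 + 0.0722×0.00000 ≈ 0.20370
Color 2 (172,248,69):
  R=172: 172/255≈0.6745 > 0.04045 → ((0.6745+0.055)/1.055)^2.4 ≈ 0.41254
  G=248: 248/255≈0.9725 > 0.04045 → ((0.9725+0.055)/1.055)^2.4 ≈ 0.93869
  B=69: 69/255≈0.2706 > 0.04045 → ((0.2706+0.055)/1.055)^2.4 ≈ 0.05951
  L2 = 0.2126×0.41254 + 0.7152×0.93869 + 0.0722×0.05951 ≈ 0.76335
Lighter = 0.76335, Darker = 0.20370
Ratio = (L_lighter + 0.05) / (L_darker + 0.05)
Ratio = (0.76335 + 0.05) / (0.20370 + 0.05) = 0.81335 / 0.25370 ≈ 3.2060
Ratio ≈ 3.21:1


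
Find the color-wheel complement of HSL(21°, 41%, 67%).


Complement = opposite side of color wheel = hue + 180°
H' = (21 + 180) mod 360 = 201°
S and L unchanged.
= HSL(201°, 41%, 67%)


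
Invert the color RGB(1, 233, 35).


Invert: (255-R, 255-G, 255-B)
R: 255-1 = 254
G: 255-233 = 22
B: 255-35 = 220
= RGB(254, 22, 220)


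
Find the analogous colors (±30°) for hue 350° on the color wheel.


Base hue: 350°
Left analog: (350 - 30) mod 360 = 320°
Right analog: (350 + 30) mod 360 = 20°
Analogous hues = 320° and 20°


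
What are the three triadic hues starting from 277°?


Triadic: equally spaced at 120° intervals
H1 = 277°
H2 = (277 + 120) mod 360 = 37°
H3 = (277 + 240) mod 360 = 157°
Triadic = 277°, 37°, 157°


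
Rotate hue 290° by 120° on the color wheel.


New hue = (H + rotation) mod 360
New hue = (290 + 120) mod 360
= 410 mod 360
= 50°


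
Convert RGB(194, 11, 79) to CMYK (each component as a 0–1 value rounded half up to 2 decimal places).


R'=194/255≈0.7608, G'=11/255≈0.0431, B'=79/255≈0.3098
K = 1 - max(R',G',B') = 1 - 194/255 = 61/255 = 0.23921… → 0.24
(1-R'-K)/(1-K) simplifies to (max-R)/max with max = 194:
C = (194-194)/194 = 0/194 = 0 → 0.00
M = (194-11)/194 = 183/194 = 0.94329… → 0.94
Y = (194-79)/194 = 115/194 = 0.59278… → 0.59
= CMYK(0.00, 0.94, 0.59, 0.24)


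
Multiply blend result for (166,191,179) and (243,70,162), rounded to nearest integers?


Multiply: C = A×B/255, rounded to nearest integer
R: 166×243/255 = 40338/255 ≈ 158.188 → 158
G: 191×70/255 = 13370/255 ≈ 52.431 → 52
B: 179×162/255 = 28998/255 ≈ 113.718 → 114
= RGB(158, 52, 114)


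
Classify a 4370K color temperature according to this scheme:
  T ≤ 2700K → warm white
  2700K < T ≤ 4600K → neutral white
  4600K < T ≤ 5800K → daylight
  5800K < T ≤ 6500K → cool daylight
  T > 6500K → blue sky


Temperature: 4370K
2700K < 4370K ≤ 4600K → neutral white
Classification: neutral white


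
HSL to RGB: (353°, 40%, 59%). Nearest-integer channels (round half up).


H=353°, S=0.40, L=0.59
C = (1-|2L-1|)×S = (1-|0.18|)×0.40 = 0.328
H' = H/60 = 353/60 ≈ 5.8833; X = C×(1-|H' mod 2 - 1|) ≈ 0.0383
m = L - C/2 = 0.59 - 0.164 = 0.426
Sector ⌊H'⌋ = 5 → (R',G',B') = (0.328, 0.0, ≈0.0383)
RGB = ((R'+m)×255, (G'+m)×255, (B'+m)×255) = (192.27, 108.63, 118.388)
Round half up → RGB(192, 109, 118)


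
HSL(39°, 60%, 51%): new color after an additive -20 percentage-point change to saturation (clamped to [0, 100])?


Original S = 60%
Adjustment = -20 percentage points
New S = 60 + (-20) = 40
Clamp to [0, 100] → 40
= HSL(39°, 40%, 51%)


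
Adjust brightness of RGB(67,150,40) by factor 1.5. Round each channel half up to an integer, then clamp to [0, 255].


Multiply each channel by 1.5, round half up, clamp to [0, 255]
R: 67×1.5 = 100.5 → round → 101
G: 150×1.5 = 225
B: 40×1.5 = 60
= RGB(101, 225, 60)


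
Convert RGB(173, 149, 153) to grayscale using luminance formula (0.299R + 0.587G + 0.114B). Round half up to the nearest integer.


Gray = 0.299×R + 0.587×G + 0.114×B
Gray = 0.299×173 + 0.587×149 + 0.114×153
Gray = 51.727 + 87.463 + 17.442
Gray = 156.632 → round half up → 157
Gray = 157


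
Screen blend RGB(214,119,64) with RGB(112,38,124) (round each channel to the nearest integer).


Screen: C = 255 - (255-A)×(255-B)/255, rounded to nearest integer
R: 255 - (255-214)×(255-112)/255 = 255 - 5863/255 ≈ 255 - 22.992 = 232.008 → 232
G: 255 - (255-119)×(255-38)/255 = 255 - 29512/255 ≈ 255 - 115.733 = 139.267 → 139
B: 255 - (255-64)×(255-124)/255 = 255 - 25021/255 ≈ 255 - 98.122 = 156.878 → 157
= RGB(232, 139, 157)


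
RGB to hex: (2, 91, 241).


R = 2 → 02 (hex)
G = 91 → 5B (hex)
B = 241 → F1 (hex)
Hex = #025BF1


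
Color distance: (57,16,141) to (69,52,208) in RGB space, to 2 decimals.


d = √[(R₁-R₂)² + (G₁-G₂)² + (B₁-B₂)²]
d = √[(57-69)² + (16-52)² + (141-208)²]
d = √[144 + 1296 + 4489]
d = √5929
d = 77.00


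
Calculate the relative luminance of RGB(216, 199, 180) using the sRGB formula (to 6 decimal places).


Linearize each channel (sRGB transfer function): c = v/255; c_lin = c/12.92 if c ≤ 0.04045, else ((c+0.055)/1.055)^2.4
  R: 216/255 ≈ 0.847059 > 0.04045 → ((0.847059+0.055)/1.055)^2.4 ≈ 0.686685
  G: 199/255 ≈ 0.780392 > 0.04045 → ((0.780392+0.055)/1.055)^2.4 ≈ 0.571125
  B: 180/255 ≈ 0.705882 > 0.04045 → ((0.705882+0.055)/1.055)^2.4 ≈ 0.456411
R_lin = 0.686685, G_lin = 0.571125, B_lin = 0.456411
L = 0.2126×R + 0.7152×G + 0.0722×B
L = 0.2126×0.686685 + 0.7152×0.571125 + 0.0722×0.456411
L ≈ 0.587411


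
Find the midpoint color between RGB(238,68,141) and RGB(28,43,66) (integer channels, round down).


Midpoint: each channel = ⌊(C₁+C₂)/2⌋
R: ⌊(238+28)/2⌋ = 133
G: ⌊(68+43)/2⌋ = 55
B: ⌊(141+66)/2⌋ = 103
= RGB(133, 55, 103)


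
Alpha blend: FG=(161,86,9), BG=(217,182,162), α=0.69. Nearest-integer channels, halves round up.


C = α×F + (1-α)×B, with 1-α = 0.31
R: 0.69×161 + 0.31×217 = 111.09 + 67.27 = 178.36 → 178
G: 0.69×86 + 0.31×182 = 59.34 + 56.42 = 115.76 → 116
B: 0.69×9 + 0.31×162 = 6.21 + 50.22 = 56.43 → 56
= RGB(178, 116, 56)


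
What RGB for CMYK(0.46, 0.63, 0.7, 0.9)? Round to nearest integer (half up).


R = 255 × (1-C) × (1-K) = 255 × 0.54 × 0.10 = 13.77 → 14
G = 255 × (1-M) × (1-K) = 255 × 0.37 × 0.10 = 9.435 → 9
B = 255 × (1-Y) × (1-K) = 255 × 0.30 × 0.10 = 7.65 → 8
= RGB(14, 9, 8)


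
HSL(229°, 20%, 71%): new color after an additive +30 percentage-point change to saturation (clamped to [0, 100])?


Original S = 20%
Adjustment = +30 percentage points
New S = 20 + (30) = 50
Clamp to [0, 100] → 50
= HSL(229°, 50%, 71%)


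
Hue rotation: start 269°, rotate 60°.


New hue = (H + rotation) mod 360
New hue = (269 + 60) mod 360
= 329 mod 360
= 329°


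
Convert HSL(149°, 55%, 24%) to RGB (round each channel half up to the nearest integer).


H=149°, S=0.55, L=0.24
C = (1-|2L-1|)×S = (1-|-0.52|)×0.55 = 0.264
H' = H/60 = 149/60 ≈ 2.4833; X = C×(1-|H' mod 2 - 1|) = 0.1276
m = L - C/2 = 0.24 - 0.132 = 0.108
Sector ⌊H'⌋ = 2 → (R',G',B') = (0.0, 0.264, 0.1276)
RGB = ((R'+m)×255, (G'+m)×255, (B'+m)×255) = (27.54, 94.86, 60.078)
Round half up → RGB(28, 95, 60)


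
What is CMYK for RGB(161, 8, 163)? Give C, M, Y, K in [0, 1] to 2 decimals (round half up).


R'=161/255≈0.6314, G'=8/255≈0.0314, B'=163/255≈0.6392
K = 1 - max(R',G',B') = 1 - 163/255 = 92/255 = 0.36078… → 0.36
(1-R'-K)/(1-K) simplifies to (max-R)/max with max = 163:
C = (163-161)/163 = 2/163 = 0.01226… → 0.01
M = (163-8)/163 = 155/163 = 0.95092… → 0.95
Y = (163-163)/163 = 0/163 = 0 → 0.00
= CMYK(0.01, 0.95, 0.00, 0.36)


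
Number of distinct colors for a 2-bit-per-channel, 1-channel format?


Total bits = 2 bits/channel × 1 channels = 2 bits
Distinct colors = 2^2
= 4 colors


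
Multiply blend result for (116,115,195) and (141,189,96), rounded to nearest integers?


Multiply: C = A×B/255, rounded to nearest integer
R: 116×141/255 = 16356/255 ≈ 64.141 → 64
G: 115×189/255 = 21735/255 ≈ 85.235 → 85
B: 195×96/255 = 18720/255 ≈ 73.412 → 73
= RGB(64, 85, 73)


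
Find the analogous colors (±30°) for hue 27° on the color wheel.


Base hue: 27°
Left analog: (27 - 30) mod 360 = 357°
Right analog: (27 + 30) mod 360 = 57°
Analogous hues = 357° and 57°


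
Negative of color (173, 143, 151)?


Invert: (255-R, 255-G, 255-B)
R: 255-173 = 82
G: 255-143 = 112
B: 255-151 = 104
= RGB(82, 112, 104)


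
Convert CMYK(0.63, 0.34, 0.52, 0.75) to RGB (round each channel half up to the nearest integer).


R = 255 × (1-C) × (1-K) = 255 × 0.37 × 0.25 = 23.5875 → 24
G = 255 × (1-M) × (1-K) = 255 × 0.66 × 0.25 = 42.075 → 42
B = 255 × (1-Y) × (1-K) = 255 × 0.48 × 0.25 = 30.6 → 31
= RGB(24, 42, 31)


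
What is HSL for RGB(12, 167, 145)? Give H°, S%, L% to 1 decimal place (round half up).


Normalize: R'=12/255≈0.0471, G'=167/255≈0.6549, B'=145/255≈0.5686
Max=167/255, Min=12/255, Δ=Max-Min=155/255
L = (Max+Min)/2 = (167+12)/510 = 179/510 = 0.35098… → L = 35.1%
L ≤ 0.5 → S = Δ/(Max+Min) = 155/(167+12) = 155/179 = 0.86592… → S = 86.6%
(the 1/255 factors cancel in S and H, so raw channel differences can be used)
Max is G' → H = 60 × ((B-R)/Δ + 2) = 60 × ((145-12)/155 + 2)
  133/155 + 2 = 0.8580… + 2 = 2.8580…
  H = 60 × 2.8580… = 171.483…° → H = 171.5°
= HSL(171.5°, 86.6%, 35.1%)


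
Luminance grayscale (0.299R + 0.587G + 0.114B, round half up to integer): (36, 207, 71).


Gray = 0.299×R + 0.587×G + 0.114×B
Gray = 0.299×36 + 0.587×207 + 0.114×71
Gray = 10.764 + 121.509 + 8.094
Gray = 140.367 → round half up → 140
Gray = 140


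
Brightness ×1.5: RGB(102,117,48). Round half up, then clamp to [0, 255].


Multiply each channel by 1.5, round half up, clamp to [0, 255]
R: 102×1.5 = 153
G: 117×1.5 = 175.5 → round → 176
B: 48×1.5 = 72
= RGB(153, 176, 72)


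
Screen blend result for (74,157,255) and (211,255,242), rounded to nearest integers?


Screen: C = 255 - (255-A)×(255-B)/255, rounded to nearest integer
R: 255 - (255-74)×(255-211)/255 = 255 - 7964/255 ≈ 255 - 31.231 = 223.769 → 224
G: 255 - (255-157)×(255-255)/255 = 255 - 0/255 ≈ 255 - 0.000 = 255.000 → 255
B: 255 - (255-255)×(255-242)/255 = 255 - 0/255 ≈ 255 - 0.000 = 255.000 → 255
= RGB(224, 255, 255)


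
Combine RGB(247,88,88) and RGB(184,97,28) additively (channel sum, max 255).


Additive: each channel = min(255, C₁+C₂)
R: 247+184 = 431 → 255
G: 88+97 = 185 → 185
B: 88+28 = 116 → 116
= RGB(255, 185, 116)


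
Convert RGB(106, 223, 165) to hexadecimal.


R = 106 → 6A (hex)
G = 223 → DF (hex)
B = 165 → A5 (hex)
Hex = #6ADFA5


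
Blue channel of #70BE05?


Color: #70BE05
R = 70 = 112
G = BE = 190
B = 05 = 5
Blue = 5


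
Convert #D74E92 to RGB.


D7 → 215 (R)
4E → 78 (G)
92 → 146 (B)
= RGB(215, 78, 146)


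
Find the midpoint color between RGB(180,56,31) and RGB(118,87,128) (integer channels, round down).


Midpoint: each channel = ⌊(C₁+C₂)/2⌋
R: ⌊(180+118)/2⌋ = 149
G: ⌊(56+87)/2⌋ = 71
B: ⌊(31+128)/2⌋ = 79
= RGB(149, 71, 79)


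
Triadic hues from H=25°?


Triadic: equally spaced at 120° intervals
H1 = 25°
H2 = (25 + 120) mod 360 = 145°
H3 = (25 + 240) mod 360 = 265°
Triadic = 25°, 145°, 265°


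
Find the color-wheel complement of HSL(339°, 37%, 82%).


Complement = opposite side of color wheel = hue + 180°
H' = (339 + 180) mod 360 = 159°
S and L unchanged.
= HSL(159°, 37%, 82%)


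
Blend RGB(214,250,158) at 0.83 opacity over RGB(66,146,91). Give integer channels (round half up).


C = α×F + (1-α)×B, with 1-α = 0.17
R: 0.83×214 + 0.17×66 = 177.62 + 11.22 = 188.84 → 189
G: 0.83×250 + 0.17×146 = 207.50 + 24.82 = 232.32 → 232
B: 0.83×158 + 0.17×91 = 131.14 + 15.47 = 146.61 → 147
= RGB(189, 232, 147)


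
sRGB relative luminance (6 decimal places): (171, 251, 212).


Linearize each channel (sRGB transfer function): c = v/255; c_lin = c/12.92 if c ≤ 0.04045, else ((c+0.055)/1.055)^2.4
  R: 171/255 ≈ 0.670588 > 0.04045 → ((0.670588+0.055)/1.055)^2.4 ≈ 0.407240
  G: 251/255 ≈ 0.984314 > 0.04045 → ((0.984314+0.055)/1.055)^2.4 ≈ 0.964686
  B: 212/255 ≈ 0.831373 > 0.04045 → ((0.831373+0.055)/1.055)^2.4 ≈ 0.658375
R_lin = 0.407240, G_lin = 0.964686, B_lin = 0.658375
L = 0.2126×R + 0.7152×G + 0.0722×B
L = 0.2126×0.407240 + 0.7152×0.964686 + 0.0722×0.658375
L ≈ 0.824058


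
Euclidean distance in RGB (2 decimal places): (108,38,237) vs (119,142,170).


d = √[(R₁-R₂)² + (G₁-G₂)² + (B₁-B₂)²]
d = √[(108-119)² + (38-142)² + (237-170)²]
d = √[121 + 10816 + 4489]
d = √15426
d ≈ 124.20


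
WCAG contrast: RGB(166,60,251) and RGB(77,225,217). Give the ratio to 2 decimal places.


Linearize each sRGB channel c=v/255: c/12.92 if c ≤ 0.04045 else ((c+0.055)/1.055)^2.4
L = 0.2126×R_lin + 0.7152×G_lin + 0.0722×B_lin
Color 1 (166,60,251):
  R=166: 166/255≈0.6510 > 0.04045 → ((0.6510+0.055)/1.055)^2.4 ≈ 0.38133
  G=60: 60/255≈0.2353 > 0.04045 → ((0.2353+0.055)/1.055)^2.4 ≈ 0.04519
  B=251: 251/255≈0.9843 > 0.04045 → ((0.9843+0.055)/1.055)^2.4 ≈ 0.96469
  L1 = 0.2126×0.38133 + 0.7152×0.04519 + 0.0722×0.96469 ≈ 0.18304
Color 2 (77,225,217):
  R=77: 77/255≈0.3020 > 0.04045 → ((0.3020+0.055)/1.055)^2.4 ≈ 0.07421
  G=225: 225/255≈0.8824 > 0.04045 → ((0.8824+0.055)/1.055)^2.4 ≈ 0.75294
  B=217: 217/255≈0.8510 > 0.04045 → ((0.8510+0.055)/1.055)^2.4 ≈ 0.69387
  L2 = 0.2126×0.07421 + 0.7152×0.75294 + 0.0722×0.69387 ≈ 0.60438
Lighter = 0.60438, Darker = 0.18304
Ratio = (L_lighter + 0.05) / (L_darker + 0.05)
Ratio = (0.60438 + 0.05) / (0.18304 + 0.05) = 0.65438 / 0.23304 ≈ 2.8080
Ratio ≈ 2.81:1


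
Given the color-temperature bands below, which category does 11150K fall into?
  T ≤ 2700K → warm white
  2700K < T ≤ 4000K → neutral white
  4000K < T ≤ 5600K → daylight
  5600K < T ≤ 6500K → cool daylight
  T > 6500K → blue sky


Temperature: 11150K
11150K > 6500K → blue sky
Classification: blue sky


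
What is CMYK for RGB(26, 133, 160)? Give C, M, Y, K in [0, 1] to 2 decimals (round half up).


R'=26/255≈0.1020, G'=133/255≈0.5216, B'=160/255≈0.6275
K = 1 - max(R',G',B') = 1 - 160/255 = 95/255 = 0.37254… → 0.37
(1-R'-K)/(1-K) simplifies to (max-R)/max with max = 160:
C = (160-26)/160 = 134/160 = 0.8375 → 0.84
M = (160-133)/160 = 27/160 = 0.16875 → 0.17
Y = (160-160)/160 = 0/160 = 0 → 0.00
= CMYK(0.84, 0.17, 0.00, 0.37)


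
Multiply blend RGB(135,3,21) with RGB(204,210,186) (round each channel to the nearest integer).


Multiply: C = A×B/255, rounded to nearest integer
R: 135×204/255 = 27540/255 ≈ 108.000 → 108
G: 3×210/255 = 630/255 ≈ 2.471 → 2
B: 21×186/255 = 3906/255 ≈ 15.318 → 15
= RGB(108, 2, 15)


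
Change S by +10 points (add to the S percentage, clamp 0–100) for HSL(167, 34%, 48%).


Original S = 34%
Adjustment = +10 percentage points
New S = 34 + (10) = 44
Clamp to [0, 100] → 44
= HSL(167°, 44%, 48%)


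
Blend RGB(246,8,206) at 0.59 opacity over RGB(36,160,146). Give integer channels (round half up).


C = α×F + (1-α)×B, with 1-α = 0.41
R: 0.59×246 + 0.41×36 = 145.14 + 14.76 = 159.90 → 160
G: 0.59×8 + 0.41×160 = 4.72 + 65.60 = 70.32 → 70
B: 0.59×206 + 0.41×146 = 121.54 + 59.86 = 181.40 → 181
= RGB(160, 70, 181)


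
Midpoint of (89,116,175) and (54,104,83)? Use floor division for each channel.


Midpoint: each channel = ⌊(C₁+C₂)/2⌋
R: ⌊(89+54)/2⌋ = 71
G: ⌊(116+104)/2⌋ = 110
B: ⌊(175+83)/2⌋ = 129
= RGB(71, 110, 129)


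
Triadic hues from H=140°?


Triadic: equally spaced at 120° intervals
H1 = 140°
H2 = (140 + 120) mod 360 = 260°
H3 = (140 + 240) mod 360 = 20°
Triadic = 140°, 260°, 20°


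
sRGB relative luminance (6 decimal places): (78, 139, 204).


Linearize each channel (sRGB transfer function): c = v/255; c_lin = c/12.92 if c ≤ 0.04045, else ((c+0.055)/1.055)^2.4
  R: 78/255 ≈ 0.305882 > 0.04045 → ((0.305882+0.055)/1.055)^2.4 ≈ 0.076185
  G: 139/255 ≈ 0.545098 > 0.04045 → ((0.545098+0.055)/1.055)^2.4 ≈ 0.258183
  B: 204/255 ≈ 0.800000 > 0.04045 → ((0.800000+0.055)/1.055)^2.4 ≈ 0.603827
R_lin = 0.076185, G_lin = 0.258183, B_lin = 0.603827
L = 0.2126×R + 0.7152×G + 0.0722×B
L = 0.2126×0.076185 + 0.7152×0.258183 + 0.0722×0.603827
L ≈ 0.244446


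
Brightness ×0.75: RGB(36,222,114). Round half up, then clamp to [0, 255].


Multiply each channel by 0.75, round half up, clamp to [0, 255]
R: 36×0.75 = 27
G: 222×0.75 = 166.5 → round → 167
B: 114×0.75 = 85.5 → round → 86
= RGB(27, 167, 86)


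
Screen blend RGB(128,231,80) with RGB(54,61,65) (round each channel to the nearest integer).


Screen: C = 255 - (255-A)×(255-B)/255, rounded to nearest integer
R: 255 - (255-128)×(255-54)/255 = 255 - 25527/255 ≈ 255 - 100.106 = 154.894 → 155
G: 255 - (255-231)×(255-61)/255 = 255 - 4656/255 ≈ 255 - 18.259 = 236.741 → 237
B: 255 - (255-80)×(255-65)/255 = 255 - 33250/255 ≈ 255 - 130.392 = 124.608 → 125
= RGB(155, 237, 125)


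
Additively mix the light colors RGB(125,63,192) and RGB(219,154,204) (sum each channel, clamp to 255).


Additive: each channel = min(255, C₁+C₂)
R: 125+219 = 344 → 255
G: 63+154 = 217 → 217
B: 192+204 = 396 → 255
= RGB(255, 217, 255)


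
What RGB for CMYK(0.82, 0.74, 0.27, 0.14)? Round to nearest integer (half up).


R = 255 × (1-C) × (1-K) = 255 × 0.18 × 0.86 = 39.474 → 39
G = 255 × (1-M) × (1-K) = 255 × 0.26 × 0.86 = 57.018 → 57
B = 255 × (1-Y) × (1-K) = 255 × 0.73 × 0.86 = 160.089 → 160
= RGB(39, 57, 160)


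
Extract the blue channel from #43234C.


Color: #43234C
R = 43 = 67
G = 23 = 35
B = 4C = 76
Blue = 76


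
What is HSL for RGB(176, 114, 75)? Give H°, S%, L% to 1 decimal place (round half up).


Normalize: R'=176/255≈0.6902, G'=114/255≈0.4471, B'=75/255≈0.2941
Max=176/255, Min=75/255, Δ=Max-Min=101/255
L = (Max+Min)/2 = (176+75)/510 = 251/510 = 0.49215… → L = 49.2%
L ≤ 0.5 → S = Δ/(Max+Min) = 101/(176+75) = 101/251 = 0.40239… → S = 40.2%
(the 1/255 factors cancel in S and H, so raw channel differences can be used)
Max is R' → H = 60 × (((G-B)/Δ) mod 6) = 60 × (((114-75)/101) mod 6)
  39/101 = 0.3861…
  H = 60 × 0.3861… = 23.168…° → H = 23.2°
= HSL(23.2°, 40.2%, 49.2%)


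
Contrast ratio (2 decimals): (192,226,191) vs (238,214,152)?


Linearize each sRGB channel c=v/255: c/12.92 if c ≤ 0.04045 else ((c+0.055)/1.055)^2.4
L = 0.2126×R_lin + 0.7152×G_lin + 0.0722×B_lin
Color 1 (192,226,191):
  R=192: 192/255≈0.7529 > 0.04045 → ((0.7529+0.055)/1.055)^2.4 ≈ 0.52712
  G=226: 226/255≈0.8863 > 0.04045 → ((0.8863+0.055)/1.055)^2.4 ≈ 0.76052
  B=191: 191/255≈0.7490 > 0.04045 → ((0.7490+0.055)/1.055)^2.4 ≈ 0.52100
  L1 = 0.2126×0.52712 + 0.7152×0.76052 + 0.0722×0.52100 ≈ 0.69361
Color 2 (238,214,152):
  R=238: 238/255≈0.9333 > 0.04045 → ((0.9333+0.055)/1.055)^2.4 ≈ 0.85499
  G=214: 214/255≈0.8392 > 0.04045 → ((0.8392+0.055)/1.055)^2.4 ≈ 0.67244
  B=152: 152/255≈0.5961 > 0.04045 → ((0.5961+0.055)/1.055)^2.4 ≈ 0.31399
  L2 = 0.2126×0.85499 + 0.7152×0.67244 + 0.0722×0.31399 ≈ 0.68537
Lighter = 0.69361, Darker = 0.68537
Ratio = (L_lighter + 0.05) / (L_darker + 0.05)
Ratio = (0.69361 + 0.05) / (0.68537 + 0.05) = 0.74361 / 0.73537 ≈ 1.0112
Ratio ≈ 1.01:1


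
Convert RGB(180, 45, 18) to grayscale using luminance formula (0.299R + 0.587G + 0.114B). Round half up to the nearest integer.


Gray = 0.299×R + 0.587×G + 0.114×B
Gray = 0.299×180 + 0.587×45 + 0.114×18
Gray = 53.820 + 26.415 + 2.052
Gray = 82.287 → round half up → 82
Gray = 82


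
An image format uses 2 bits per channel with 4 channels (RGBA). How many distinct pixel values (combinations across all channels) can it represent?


Total bits = 2 bits/channel × 4 channels = 8 bits
Distinct pixel values = 2^8
= 256 pixel values


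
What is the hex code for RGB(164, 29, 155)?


R = 164 → A4 (hex)
G = 29 → 1D (hex)
B = 155 → 9B (hex)
Hex = #A41D9B


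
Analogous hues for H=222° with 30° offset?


Base hue: 222°
Left analog: (222 - 30) mod 360 = 192°
Right analog: (222 + 30) mod 360 = 252°
Analogous hues = 192° and 252°


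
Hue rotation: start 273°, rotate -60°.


New hue = (H + rotation) mod 360
New hue = (273 -60) mod 360
= 213 mod 360
= 213°


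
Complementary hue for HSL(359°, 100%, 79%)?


Complement = opposite side of color wheel = hue + 180°
H' = (359 + 180) mod 360 = 179°
S and L unchanged.
= HSL(179°, 100%, 79%)


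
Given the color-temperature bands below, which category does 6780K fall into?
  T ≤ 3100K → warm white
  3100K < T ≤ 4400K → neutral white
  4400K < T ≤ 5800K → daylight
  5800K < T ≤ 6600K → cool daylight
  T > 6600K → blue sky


Temperature: 6780K
6780K > 6600K → blue sky
Classification: blue sky


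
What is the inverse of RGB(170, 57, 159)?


Invert: (255-R, 255-G, 255-B)
R: 255-170 = 85
G: 255-57 = 198
B: 255-159 = 96
= RGB(85, 198, 96)


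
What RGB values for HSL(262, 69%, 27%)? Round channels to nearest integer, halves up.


H=262°, S=0.69, L=0.27
C = (1-|2L-1|)×S = (1-|-0.46|)×0.69 = 0.3726
H' = H/60 = 262/60 ≈ 4.3667; X = C×(1-|H' mod 2 - 1|) = 0.13662
m = L - C/2 = 0.27 - 0.1863 = 0.0837
Sector ⌊H'⌋ = 4 → (R',G',B') = (0.13662, 0.0, 0.3726)
RGB = ((R'+m)×255, (G'+m)×255, (B'+m)×255) = (56.1816, 21.3435, 116.3565)
Round half up → RGB(56, 21, 116)


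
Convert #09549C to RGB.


09 → 9 (R)
54 → 84 (G)
9C → 156 (B)
= RGB(9, 84, 156)


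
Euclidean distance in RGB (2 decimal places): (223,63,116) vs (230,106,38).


d = √[(R₁-R₂)² + (G₁-G₂)² + (B₁-B₂)²]
d = √[(223-230)² + (63-106)² + (116-38)²]
d = √[49 + 1849 + 6084]
d = √7982
d ≈ 89.34


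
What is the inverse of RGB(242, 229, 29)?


Invert: (255-R, 255-G, 255-B)
R: 255-242 = 13
G: 255-229 = 26
B: 255-29 = 226
= RGB(13, 26, 226)


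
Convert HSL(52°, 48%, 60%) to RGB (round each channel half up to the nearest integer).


H=52°, S=0.48, L=0.60
C = (1-|2L-1|)×S = (1-|0.20|)×0.48 = 0.384
H' = H/60 = 52/60 ≈ 0.8667; X = C×(1-|H' mod 2 - 1|) = 0.3328
m = L - C/2 = 0.60 - 0.192 = 0.408
Sector ⌊H'⌋ = 0 → (R',G',B') = (0.384, 0.3328, 0.0)
RGB = ((R'+m)×255, (G'+m)×255, (B'+m)×255) = (201.96, 188.904, 104.04)
Round half up → RGB(202, 189, 104)


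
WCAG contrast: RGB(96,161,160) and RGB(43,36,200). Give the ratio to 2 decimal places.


Linearize each sRGB channel c=v/255: c/12.92 if c ≤ 0.04045 else ((c+0.055)/1.055)^2.4
L = 0.2126×R_lin + 0.7152×G_lin + 0.0722×B_lin
Color 1 (96,161,160):
  R=96: 96/255≈0.3765 > 0.04045 → ((0.3765+0.055)/1.055)^2.4 ≈ 0.11697
  G=161: 161/255≈0.6314 > 0.04045 → ((0.6314+0.055)/1.055)^2.4 ≈ 0.35640
  B=160: 160/255≈0.6275 > 0.04045 → ((0.6275+0.055)/1.055)^2.4 ≈ 0.35153
  L1 = 0.2126×0.11697 + 0.7152×0.35640 + 0.0722×0.35153 ≈ 0.30515
Color 2 (43,36,200):
  R=43: 43/255≈0.1686 > 0.04045 → ((0.1686+0.055)/1.055)^2.4 ≈ 0.02416
  G=36: 36/255≈0.1412 > 0.04045 → ((0.1412+0.055)/1.055)^2.4 ≈ 0.01764
  B=200: 200/255≈0.7843 > 0.04045 → ((0.7843+0.055)/1.055)^2.4 ≈ 0.57758
  L2 = 0.2126×0.02416 + 0.7152×0.01764 + 0.0722×0.57758 ≈ 0.05945
Lighter = 0.30515, Darker = 0.05945
Ratio = (L_lighter + 0.05) / (L_darker + 0.05)
Ratio = (0.30515 + 0.05) / (0.05945 + 0.05) = 0.35515 / 0.10945 ≈ 3.2447
Ratio ≈ 3.24:1


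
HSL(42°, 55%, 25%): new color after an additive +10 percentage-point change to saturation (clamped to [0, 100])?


Original S = 55%
Adjustment = +10 percentage points
New S = 55 + (10) = 65
Clamp to [0, 100] → 65
= HSL(42°, 65%, 25%)
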